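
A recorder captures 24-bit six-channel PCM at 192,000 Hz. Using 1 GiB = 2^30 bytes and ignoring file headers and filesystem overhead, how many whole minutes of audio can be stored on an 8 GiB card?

41 minutes

Uncompressed byte rate = 192,000 × 3 × 6 = 3,456,000 bytes/s.
Capacity = 8 × 1,073,741,824 = 8,589,934,592 bytes.
8,589,934,592 / 3,456,000 ≈ 2485.51 s → 41 minutes.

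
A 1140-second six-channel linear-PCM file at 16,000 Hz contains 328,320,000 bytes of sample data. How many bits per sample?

Bytes per sample = 328,320,000 / (16,000 × 1,140 × 6) = 328,320,000 / 109,440,000 = 3.
Bit depth = 3 × 8 = 24 bits.

24 bits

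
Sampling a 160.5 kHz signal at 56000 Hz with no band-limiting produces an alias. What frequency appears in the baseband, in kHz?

7.5 kHz

Nyquist = 56,000/2 = 28,000 Hz; 160,500 Hz exceeds it.
Alias = |160,500 − 3×56,000| = |160,500 − 168,000| = 7,500 Hz = 7.5 kHz.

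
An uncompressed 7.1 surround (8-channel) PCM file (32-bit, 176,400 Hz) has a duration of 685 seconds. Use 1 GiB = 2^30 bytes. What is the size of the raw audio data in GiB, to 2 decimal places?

Bytes = 176,400 samples/s × 685 s × 4 bytes/sample × 8 ch = 3,866,688,000 bytes.
3,866,688,000 / 1,073,741,824 = 3.60 GiB.

3.60 GiB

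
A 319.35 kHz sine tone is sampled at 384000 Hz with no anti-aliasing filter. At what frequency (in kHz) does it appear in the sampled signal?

64.65 kHz

Nyquist = 384,000/2 = 192,000 Hz; 319,350 Hz exceeds it.
Alias = |319,350 − 1×384,000| = |319,350 − 384,000| = 64,650 Hz = 64.65 kHz.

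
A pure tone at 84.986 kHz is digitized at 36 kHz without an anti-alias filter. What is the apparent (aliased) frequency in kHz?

Nyquist = 36,000/2 = 18,000 Hz; 84,986 Hz exceeds it.
Alias = |84,986 − 2×36,000| = |84,986 − 72,000| = 12,986 Hz = 12.986 kHz.

12.986 kHz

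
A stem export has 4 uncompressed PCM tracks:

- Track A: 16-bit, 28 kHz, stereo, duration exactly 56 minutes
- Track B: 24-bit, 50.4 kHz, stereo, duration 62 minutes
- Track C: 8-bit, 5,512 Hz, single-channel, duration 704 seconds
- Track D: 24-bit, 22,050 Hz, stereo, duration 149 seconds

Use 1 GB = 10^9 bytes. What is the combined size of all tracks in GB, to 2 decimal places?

Track A: exactly 56 minutes = 3,360 s; 28,000 × 3,360 × 2 × 2 = 376,320,000 bytes.
Track B: 62 minutes = 3,720 s; 50,400 × 3,720 × 3 × 2 = 1,124,928,000 bytes.
Track C: 5,512 × 704 × 1 × 1 = 3,880,448 bytes.
Track D: 22,050 × 149 × 3 × 2 = 19,712,700 bytes.
Total = 1,524,841,148 bytes = 1.52 GB.

1.52 GB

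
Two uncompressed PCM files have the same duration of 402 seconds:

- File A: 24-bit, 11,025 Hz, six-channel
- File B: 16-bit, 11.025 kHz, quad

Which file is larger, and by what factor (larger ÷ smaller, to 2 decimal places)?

File A: 11,025 × 3 × 6 = 198,450 bytes/s.
File B: 11,025 × 2 × 4 = 88,200 bytes/s.
File A is larger; ratio = 79,776,900 / 35,456,400 = 2.25.

File A, by a factor of 2.25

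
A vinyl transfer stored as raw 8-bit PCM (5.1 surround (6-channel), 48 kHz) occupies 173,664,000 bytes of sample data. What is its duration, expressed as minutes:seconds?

10:03

Byte rate = 48,000 × 1 × 6 = 288,000 bytes/s.
Duration = 173,664,000 / 288,000 = 603 s.
603 s = 10:03.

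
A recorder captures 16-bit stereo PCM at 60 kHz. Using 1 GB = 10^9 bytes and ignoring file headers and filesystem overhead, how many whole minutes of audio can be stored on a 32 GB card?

Uncompressed byte rate = 60,000 × 2 × 2 = 240,000 bytes/s.
Capacity = 32 × 1,000,000,000 = 32,000,000,000 bytes.
32,000,000,000 / 240,000 ≈ 133333.33 s → 2,222 minutes.

2,222 minutes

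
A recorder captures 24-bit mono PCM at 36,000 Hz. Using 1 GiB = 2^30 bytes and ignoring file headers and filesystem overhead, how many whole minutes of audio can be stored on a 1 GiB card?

165 minutes

Uncompressed byte rate = 36,000 × 3 × 1 = 108,000 bytes/s.
Capacity = 1 × 1,073,741,824 = 1,073,741,824 bytes.
1,073,741,824 / 108,000 ≈ 9942.05 s → 165 minutes.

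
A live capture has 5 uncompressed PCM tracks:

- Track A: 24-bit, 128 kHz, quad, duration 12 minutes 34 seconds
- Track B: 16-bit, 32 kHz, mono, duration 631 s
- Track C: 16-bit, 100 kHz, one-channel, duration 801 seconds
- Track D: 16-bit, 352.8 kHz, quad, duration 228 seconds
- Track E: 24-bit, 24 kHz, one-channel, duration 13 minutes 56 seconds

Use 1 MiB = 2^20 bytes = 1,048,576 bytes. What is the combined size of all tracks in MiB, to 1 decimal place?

1966.9 MiB

Track A: 12 minutes 34 seconds = 754 s; 128,000 × 754 × 3 × 4 = 1,158,144,000 bytes.
Track B: 32,000 × 631 × 2 × 1 = 40,384,000 bytes.
Track C: 100,000 × 801 × 2 × 1 = 160,200,000 bytes.
Track D: 352,800 × 228 × 2 × 4 = 643,507,200 bytes.
Track E: 13 minutes 56 seconds = 836 s; 24,000 × 836 × 3 × 1 = 60,192,000 bytes.
Total = 2,062,427,200 bytes = 1966.9 MiB.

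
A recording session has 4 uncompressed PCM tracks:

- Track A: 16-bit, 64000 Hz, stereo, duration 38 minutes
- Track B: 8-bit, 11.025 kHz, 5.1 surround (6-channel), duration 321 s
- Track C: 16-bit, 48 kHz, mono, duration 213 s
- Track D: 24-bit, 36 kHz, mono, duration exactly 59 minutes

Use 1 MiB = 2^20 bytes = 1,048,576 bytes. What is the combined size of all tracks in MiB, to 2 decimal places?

Track A: 38 minutes = 2,280 s; 64,000 × 2,280 × 2 × 2 = 583,680,000 bytes.
Track B: 11,025 × 321 × 1 × 6 = 21,234,150 bytes.
Track C: 48,000 × 213 × 2 × 1 = 20,448,000 bytes.
Track D: exactly 59 minutes = 3,540 s; 36,000 × 3,540 × 3 × 1 = 382,320,000 bytes.
Total = 1,007,682,150 bytes = 961.00 MiB.

961.00 MiB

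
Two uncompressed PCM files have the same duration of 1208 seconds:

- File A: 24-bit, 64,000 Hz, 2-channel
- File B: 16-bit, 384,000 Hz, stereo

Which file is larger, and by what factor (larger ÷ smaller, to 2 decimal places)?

File A: 64,000 × 3 × 2 = 384,000 bytes/s.
File B: 384,000 × 2 × 2 = 1,536,000 bytes/s.
File B is larger; ratio = 1,855,488,000 / 463,872,000 = 4.00.

File B, by a factor of 4.00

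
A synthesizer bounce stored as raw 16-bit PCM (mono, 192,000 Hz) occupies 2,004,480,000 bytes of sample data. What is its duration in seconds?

Byte rate = 192,000 × 2 × 1 = 384,000 bytes/s.
Duration = 2,004,480,000 / 384,000 = 5,220 s.

5,220 seconds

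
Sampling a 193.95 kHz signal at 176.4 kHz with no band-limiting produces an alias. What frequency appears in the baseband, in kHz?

Nyquist = 176,400/2 = 88,200 Hz; 193,950 Hz exceeds it.
Alias = |193,950 − 1×176,400| = |193,950 − 176,400| = 17,550 Hz = 17.55 kHz.

17.55 kHz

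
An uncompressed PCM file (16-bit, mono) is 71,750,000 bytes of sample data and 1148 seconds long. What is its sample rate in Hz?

31,250 Hz

Bytes = sample_rate × seconds × bytes_per_sample × channels.
sample_rate = 71,750,000 / (1,148 × 2 × 1) = 71,750,000 / 2,296 = 31,250 Hz.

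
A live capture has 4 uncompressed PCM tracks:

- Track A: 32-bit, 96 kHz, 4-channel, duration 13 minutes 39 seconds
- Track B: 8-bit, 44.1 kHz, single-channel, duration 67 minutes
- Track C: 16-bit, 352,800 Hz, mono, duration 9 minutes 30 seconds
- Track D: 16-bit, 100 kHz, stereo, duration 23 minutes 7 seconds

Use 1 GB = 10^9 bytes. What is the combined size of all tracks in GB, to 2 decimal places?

2.39 GB

Track A: 13 minutes 39 seconds = 819 s; 96,000 × 819 × 4 × 4 = 1,257,984,000 bytes.
Track B: 67 minutes = 4,020 s; 44,100 × 4,020 × 1 × 1 = 177,282,000 bytes.
Track C: 9 minutes 30 seconds = 570 s; 352,800 × 570 × 2 × 1 = 402,192,000 bytes.
Track D: 23 minutes 7 seconds = 1,387 s; 100,000 × 1,387 × 2 × 2 = 554,800,000 bytes.
Total = 2,392,258,000 bytes = 2.39 GB.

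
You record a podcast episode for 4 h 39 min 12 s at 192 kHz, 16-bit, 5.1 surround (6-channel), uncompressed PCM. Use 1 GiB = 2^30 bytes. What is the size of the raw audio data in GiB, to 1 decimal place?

Duration = 4 h 39 min 12 s = 16,752 s.
Bytes = 192,000 samples/s × 16,752 s × 2 bytes/sample × 6 ch = 38,596,608,000 bytes.
38,596,608,000 / 1,073,741,824 = 35.9 GiB.

35.9 GiB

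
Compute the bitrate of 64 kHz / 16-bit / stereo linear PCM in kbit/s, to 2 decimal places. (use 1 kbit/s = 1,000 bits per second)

2048.00 kbit/s

Bit rate = 64,000 × 16 × 2 = 2,048,000 bits/s.
= 2048.00 kbit/s.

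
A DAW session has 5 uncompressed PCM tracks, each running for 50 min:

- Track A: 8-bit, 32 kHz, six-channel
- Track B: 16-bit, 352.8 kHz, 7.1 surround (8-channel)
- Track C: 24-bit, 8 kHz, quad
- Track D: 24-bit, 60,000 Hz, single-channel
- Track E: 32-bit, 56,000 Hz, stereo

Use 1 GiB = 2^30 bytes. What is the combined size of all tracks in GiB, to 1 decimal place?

18.3 GiB

50 min = 3,000 s.
Track A: 32,000 × 3,000 × 1 × 6 = 576,000,000 bytes.
Track B: 352,800 × 3,000 × 2 × 8 = 16,934,400,000 bytes.
Track C: 8,000 × 3,000 × 3 × 4 = 288,000,000 bytes.
Track D: 60,000 × 3,000 × 3 × 1 = 540,000,000 bytes.
Track E: 56,000 × 3,000 × 4 × 2 = 1,344,000,000 bytes.
Total = 19,682,400,000 bytes = 18.3 GiB.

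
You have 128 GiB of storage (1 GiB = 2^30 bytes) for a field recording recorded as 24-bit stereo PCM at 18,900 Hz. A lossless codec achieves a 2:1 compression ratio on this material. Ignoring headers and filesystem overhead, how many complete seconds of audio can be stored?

Uncompressed byte rate = 18,900 × 3 × 2 = 113,400 bytes/s.
After 2:1 compression, effective rate ≈ 56700 bytes/s.
Capacity = 128 × 1,073,741,824 = 137,438,953,472 bytes.
137,438,953,472 / effective rate ≈ 2423967.43 s → 2,423,967 seconds.

2,423,967 seconds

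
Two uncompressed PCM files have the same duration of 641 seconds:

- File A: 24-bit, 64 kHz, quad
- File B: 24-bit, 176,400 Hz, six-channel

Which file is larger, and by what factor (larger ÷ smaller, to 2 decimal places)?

File A: 64,000 × 3 × 4 = 768,000 bytes/s.
File B: 176,400 × 3 × 6 = 3,175,200 bytes/s.
File B is larger; ratio = 2,035,303,200 / 492,288,000 = 4.13.

File B, by a factor of 4.13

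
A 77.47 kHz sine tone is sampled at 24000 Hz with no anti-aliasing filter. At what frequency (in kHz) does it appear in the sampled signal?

Nyquist = 24,000/2 = 12,000 Hz; 77,470 Hz exceeds it.
Alias = |77,470 − 3×24,000| = |77,470 − 72,000| = 5,470 Hz = 5.47 kHz.

5.47 kHz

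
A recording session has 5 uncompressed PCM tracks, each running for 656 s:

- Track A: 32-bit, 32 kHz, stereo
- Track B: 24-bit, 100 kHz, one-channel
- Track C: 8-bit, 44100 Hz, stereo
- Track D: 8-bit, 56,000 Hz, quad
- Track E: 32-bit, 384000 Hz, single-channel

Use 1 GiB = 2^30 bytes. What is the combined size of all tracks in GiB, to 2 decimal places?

Track A: 32,000 × 656 × 4 × 2 = 167,936,000 bytes.
Track B: 100,000 × 656 × 3 × 1 = 196,800,000 bytes.
Track C: 44,100 × 656 × 1 × 2 = 57,859,200 bytes.
Track D: 56,000 × 656 × 1 × 4 = 146,944,000 bytes.
Track E: 384,000 × 656 × 4 × 1 = 1,007,616,000 bytes.
Total = 1,577,155,200 bytes = 1.47 GiB.

1.47 GiB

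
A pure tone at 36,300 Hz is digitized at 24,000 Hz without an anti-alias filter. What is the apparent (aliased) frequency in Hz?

Nyquist = 24,000/2 = 12,000 Hz; 36,300 Hz exceeds it.
Alias = |36,300 − 2×24,000| = |36,300 − 48,000| = 11,700 Hz.

11,700 Hz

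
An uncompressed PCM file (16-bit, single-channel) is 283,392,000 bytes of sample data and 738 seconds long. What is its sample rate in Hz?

192,000 Hz

Bytes = sample_rate × seconds × bytes_per_sample × channels.
sample_rate = 283,392,000 / (738 × 2 × 1) = 283,392,000 / 1,476 = 192,000 Hz.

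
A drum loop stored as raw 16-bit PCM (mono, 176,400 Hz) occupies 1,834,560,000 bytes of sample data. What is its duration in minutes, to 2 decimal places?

86.67 minutes

Byte rate = 176,400 × 2 × 1 = 352,800 bytes/s.
Duration = 1,834,560,000 / 352,800 = 5,200 s.
5,200 s / 60 = 86.67 minutes.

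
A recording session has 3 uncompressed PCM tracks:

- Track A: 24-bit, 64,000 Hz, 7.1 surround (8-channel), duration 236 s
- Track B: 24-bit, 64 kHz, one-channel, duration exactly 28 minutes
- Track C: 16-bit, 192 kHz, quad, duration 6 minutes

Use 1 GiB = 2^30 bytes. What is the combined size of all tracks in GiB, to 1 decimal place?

1.2 GiB

Track A: 64,000 × 236 × 3 × 8 = 362,496,000 bytes.
Track B: exactly 28 minutes = 1,680 s; 64,000 × 1,680 × 3 × 1 = 322,560,000 bytes.
Track C: 6 minutes = 360 s; 192,000 × 360 × 2 × 4 = 552,960,000 bytes.
Total = 1,238,016,000 bytes = 1.2 GiB.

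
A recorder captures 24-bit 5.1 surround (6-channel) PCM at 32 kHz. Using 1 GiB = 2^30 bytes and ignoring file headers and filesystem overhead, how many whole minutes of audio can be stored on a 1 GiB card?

31 minutes

Uncompressed byte rate = 32,000 × 3 × 6 = 576,000 bytes/s.
Capacity = 1 × 1,073,741,824 = 1,073,741,824 bytes.
1,073,741,824 / 576,000 ≈ 1864.14 s → 31 minutes.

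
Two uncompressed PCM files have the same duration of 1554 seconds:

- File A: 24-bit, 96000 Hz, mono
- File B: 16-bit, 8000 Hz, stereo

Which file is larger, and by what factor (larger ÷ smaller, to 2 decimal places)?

File A: 96,000 × 3 × 1 = 288,000 bytes/s.
File B: 8,000 × 2 × 2 = 32,000 bytes/s.
File A is larger; ratio = 447,552,000 / 49,728,000 = 9.00.

File A, by a factor of 9.00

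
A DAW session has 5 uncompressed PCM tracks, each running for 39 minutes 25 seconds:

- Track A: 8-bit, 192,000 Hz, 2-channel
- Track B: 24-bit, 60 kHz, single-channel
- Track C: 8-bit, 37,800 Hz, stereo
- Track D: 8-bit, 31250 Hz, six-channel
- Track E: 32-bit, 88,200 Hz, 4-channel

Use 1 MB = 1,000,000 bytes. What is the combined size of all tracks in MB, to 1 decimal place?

39 minutes 25 seconds = 2,365 s.
Track A: 192,000 × 2,365 × 1 × 2 = 908,160,000 bytes.
Track B: 60,000 × 2,365 × 3 × 1 = 425,700,000 bytes.
Track C: 37,800 × 2,365 × 1 × 2 = 178,794,000 bytes.
Track D: 31,250 × 2,365 × 1 × 6 = 443,437,500 bytes.
Track E: 88,200 × 2,365 × 4 × 4 = 3,337,488,000 bytes.
Total = 5,293,579,500 bytes = 5293.6 MB.

5293.6 MB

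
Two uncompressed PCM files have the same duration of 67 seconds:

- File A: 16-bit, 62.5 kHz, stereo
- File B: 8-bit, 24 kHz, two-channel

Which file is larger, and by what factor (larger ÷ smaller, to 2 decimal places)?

File A: 62,500 × 2 × 2 = 250,000 bytes/s.
File B: 24,000 × 1 × 2 = 48,000 bytes/s.
File A is larger; ratio = 16,750,000 / 3,216,000 = 5.21.

File A, by a factor of 5.21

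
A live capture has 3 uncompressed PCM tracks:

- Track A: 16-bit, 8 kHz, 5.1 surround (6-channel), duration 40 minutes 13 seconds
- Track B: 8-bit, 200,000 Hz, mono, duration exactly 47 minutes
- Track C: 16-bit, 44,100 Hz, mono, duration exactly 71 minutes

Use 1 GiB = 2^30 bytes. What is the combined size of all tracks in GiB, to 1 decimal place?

1.1 GiB

Track A: 40 minutes 13 seconds = 2,413 s; 8,000 × 2,413 × 2 × 6 = 231,648,000 bytes.
Track B: exactly 47 minutes = 2,820 s; 200,000 × 2,820 × 1 × 1 = 564,000,000 bytes.
Track C: exactly 71 minutes = 4,260 s; 44,100 × 4,260 × 2 × 1 = 375,732,000 bytes.
Total = 1,171,380,000 bytes = 1.1 GiB.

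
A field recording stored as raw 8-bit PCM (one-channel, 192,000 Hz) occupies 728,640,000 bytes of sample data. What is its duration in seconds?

Byte rate = 192,000 × 1 × 1 = 192,000 bytes/s.
Duration = 728,640,000 / 192,000 = 3,795 s.

3,795 seconds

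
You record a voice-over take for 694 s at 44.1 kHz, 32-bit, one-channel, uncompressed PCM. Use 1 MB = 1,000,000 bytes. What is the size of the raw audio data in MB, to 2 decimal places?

Bytes = 44,100 samples/s × 694 s × 4 bytes/sample × 1 ch = 122,421,600 bytes.
122,421,600 / 1,000,000 = 122.42 MB.

122.42 MB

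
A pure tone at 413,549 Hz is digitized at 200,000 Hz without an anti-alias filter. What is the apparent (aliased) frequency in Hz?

Nyquist = 200,000/2 = 100,000 Hz; 413,549 Hz exceeds it.
Alias = |413,549 − 2×200,000| = |413,549 − 400,000| = 13,549 Hz.

13,549 Hz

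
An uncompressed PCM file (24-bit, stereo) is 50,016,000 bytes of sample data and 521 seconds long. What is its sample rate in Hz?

Bytes = sample_rate × seconds × bytes_per_sample × channels.
sample_rate = 50,016,000 / (521 × 3 × 2) = 50,016,000 / 3,126 = 16,000 Hz.

16,000 Hz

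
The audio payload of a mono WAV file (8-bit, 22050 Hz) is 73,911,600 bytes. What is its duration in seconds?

3,352 seconds

Byte rate = 22,050 × 1 × 1 = 22,050 bytes/s.
Duration = 73,911,600 / 22,050 = 3,352 s.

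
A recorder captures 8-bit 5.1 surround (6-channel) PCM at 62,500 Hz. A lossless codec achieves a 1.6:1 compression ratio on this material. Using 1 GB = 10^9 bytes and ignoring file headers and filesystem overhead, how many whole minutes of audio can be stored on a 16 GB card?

Uncompressed byte rate = 62,500 × 1 × 6 = 375,000 bytes/s.
After 1.6:1 compression, effective rate ≈ 234375 bytes/s.
Capacity = 16 × 1,000,000,000 = 16,000,000,000 bytes.
16,000,000,000 / effective rate ≈ 68266.67 s → 1,137 minutes.

1,137 minutes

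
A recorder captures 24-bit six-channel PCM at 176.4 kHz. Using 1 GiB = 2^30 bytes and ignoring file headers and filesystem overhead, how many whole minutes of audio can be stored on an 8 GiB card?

45 minutes

Uncompressed byte rate = 176,400 × 3 × 6 = 3,175,200 bytes/s.
Capacity = 8 × 1,073,741,824 = 8,589,934,592 bytes.
8,589,934,592 / 3,175,200 ≈ 2705.32 s → 45 minutes.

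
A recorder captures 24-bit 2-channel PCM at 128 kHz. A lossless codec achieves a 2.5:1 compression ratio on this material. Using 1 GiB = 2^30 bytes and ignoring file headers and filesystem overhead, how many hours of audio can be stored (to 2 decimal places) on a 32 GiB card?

Uncompressed byte rate = 128,000 × 3 × 2 = 768,000 bytes/s.
After 2.5:1 compression, effective rate ≈ 307200 bytes/s.
Capacity = 32 × 1,073,741,824 = 34,359,738,368 bytes.
34,359,738,368 / effective rate ≈ 111848.11 s → 31.07 hours.

31.07 hours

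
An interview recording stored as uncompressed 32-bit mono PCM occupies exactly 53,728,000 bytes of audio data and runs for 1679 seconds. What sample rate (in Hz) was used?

Bytes = sample_rate × seconds × bytes_per_sample × channels.
sample_rate = 53,728,000 / (1,679 × 4 × 1) = 53,728,000 / 6,716 = 8,000 Hz.

8,000 Hz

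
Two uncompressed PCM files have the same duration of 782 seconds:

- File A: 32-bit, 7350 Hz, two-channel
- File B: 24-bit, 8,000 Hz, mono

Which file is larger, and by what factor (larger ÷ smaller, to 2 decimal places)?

File A: 7,350 × 4 × 2 = 58,800 bytes/s.
File B: 8,000 × 3 × 1 = 24,000 bytes/s.
File A is larger; ratio = 45,981,600 / 18,768,000 = 2.45.

File A, by a factor of 2.45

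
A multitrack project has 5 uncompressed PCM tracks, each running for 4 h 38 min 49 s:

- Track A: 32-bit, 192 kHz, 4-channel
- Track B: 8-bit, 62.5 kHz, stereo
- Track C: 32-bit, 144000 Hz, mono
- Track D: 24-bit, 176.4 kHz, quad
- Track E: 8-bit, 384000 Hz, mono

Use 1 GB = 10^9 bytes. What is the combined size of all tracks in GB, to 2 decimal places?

4 h 38 min 49 s = 16,729 s.
Track A: 192,000 × 16,729 × 4 × 4 = 51,391,488,000 bytes.
Track B: 62,500 × 16,729 × 1 × 2 = 2,091,125,000 bytes.
Track C: 144,000 × 16,729 × 4 × 1 = 9,635,904,000 bytes.
Track D: 176,400 × 16,729 × 3 × 4 = 35,411,947,200 bytes.
Track E: 384,000 × 16,729 × 1 × 1 = 6,423,936,000 bytes.
Total = 104,954,400,200 bytes = 104.95 GB.

104.95 GB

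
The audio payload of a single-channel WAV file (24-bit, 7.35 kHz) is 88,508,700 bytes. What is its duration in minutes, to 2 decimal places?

Byte rate = 7,350 × 3 × 1 = 22,050 bytes/s.
Duration = 88,508,700 / 22,050 = 4,014 s.
4,014 s / 60 = 66.90 minutes.

66.90 minutes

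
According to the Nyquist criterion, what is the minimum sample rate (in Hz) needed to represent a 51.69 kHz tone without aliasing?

103,380 Hz

Minimum sample rate = 2 × 51,690 Hz = 103,380 Hz.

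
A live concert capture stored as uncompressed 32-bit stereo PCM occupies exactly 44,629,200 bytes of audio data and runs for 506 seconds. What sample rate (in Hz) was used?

11,025 Hz

Bytes = sample_rate × seconds × bytes_per_sample × channels.
sample_rate = 44,629,200 / (506 × 4 × 2) = 44,629,200 / 4,048 = 11,025 Hz.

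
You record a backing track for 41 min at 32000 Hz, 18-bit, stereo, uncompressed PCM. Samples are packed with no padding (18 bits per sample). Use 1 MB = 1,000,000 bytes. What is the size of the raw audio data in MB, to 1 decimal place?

Duration = 41 min = 2,460 s.
Bits = 32,000 × 2,460 × 18 × 2 = 2,833,920,000 bits = 354,240,000 bytes.
354,240,000 / 1,000,000 = 354.2 MB.

354.2 MB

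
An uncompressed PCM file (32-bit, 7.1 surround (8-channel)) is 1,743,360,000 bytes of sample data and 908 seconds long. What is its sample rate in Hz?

60,000 Hz

Bytes = sample_rate × seconds × bytes_per_sample × channels.
sample_rate = 1,743,360,000 / (908 × 4 × 8) = 1,743,360,000 / 29,056 = 60,000 Hz.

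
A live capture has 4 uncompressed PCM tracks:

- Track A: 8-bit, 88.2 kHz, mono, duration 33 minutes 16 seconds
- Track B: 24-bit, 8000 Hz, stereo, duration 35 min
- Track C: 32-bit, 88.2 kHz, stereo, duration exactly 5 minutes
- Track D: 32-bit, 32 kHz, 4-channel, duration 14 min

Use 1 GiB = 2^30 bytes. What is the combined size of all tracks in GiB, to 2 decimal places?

0.86 GiB

Track A: 33 minutes 16 seconds = 1,996 s; 88,200 × 1,996 × 1 × 1 = 176,047,200 bytes.
Track B: 35 min = 2,100 s; 8,000 × 2,100 × 3 × 2 = 100,800,000 bytes.
Track C: exactly 5 minutes = 300 s; 88,200 × 300 × 4 × 2 = 211,680,000 bytes.
Track D: 14 min = 840 s; 32,000 × 840 × 4 × 4 = 430,080,000 bytes.
Total = 918,607,200 bytes = 0.86 GiB.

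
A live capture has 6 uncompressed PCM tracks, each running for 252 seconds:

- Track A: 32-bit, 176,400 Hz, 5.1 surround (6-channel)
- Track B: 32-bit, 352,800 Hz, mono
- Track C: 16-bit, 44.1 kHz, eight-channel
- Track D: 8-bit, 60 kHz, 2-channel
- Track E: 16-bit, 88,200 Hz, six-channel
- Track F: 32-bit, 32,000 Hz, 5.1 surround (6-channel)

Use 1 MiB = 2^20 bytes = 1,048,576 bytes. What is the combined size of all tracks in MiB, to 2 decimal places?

1993.94 MiB

Track A: 176,400 × 252 × 4 × 6 = 1,066,867,200 bytes.
Track B: 352,800 × 252 × 4 × 1 = 355,622,400 bytes.
Track C: 44,100 × 252 × 2 × 8 = 177,811,200 bytes.
Track D: 60,000 × 252 × 1 × 2 = 30,240,000 bytes.
Track E: 88,200 × 252 × 2 × 6 = 266,716,800 bytes.
Track F: 32,000 × 252 × 4 × 6 = 193,536,000 bytes.
Total = 2,090,793,600 bytes = 1993.94 MiB.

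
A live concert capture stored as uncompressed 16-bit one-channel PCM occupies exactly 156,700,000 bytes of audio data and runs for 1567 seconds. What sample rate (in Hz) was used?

50,000 Hz

Bytes = sample_rate × seconds × bytes_per_sample × channels.
sample_rate = 156,700,000 / (1,567 × 2 × 1) = 156,700,000 / 3,134 = 50,000 Hz.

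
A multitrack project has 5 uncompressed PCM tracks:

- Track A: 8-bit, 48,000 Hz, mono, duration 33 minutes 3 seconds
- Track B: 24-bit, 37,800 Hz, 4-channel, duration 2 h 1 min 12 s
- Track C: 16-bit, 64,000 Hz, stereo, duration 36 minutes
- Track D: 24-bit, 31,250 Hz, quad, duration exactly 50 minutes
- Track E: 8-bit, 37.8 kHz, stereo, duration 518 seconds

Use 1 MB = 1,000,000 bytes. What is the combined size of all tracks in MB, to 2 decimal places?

5110.88 MB

Track A: 33 minutes 3 seconds = 1,983 s; 48,000 × 1,983 × 1 × 1 = 95,184,000 bytes.
Track B: 2 h 1 min 12 s = 7,272 s; 37,800 × 7,272 × 3 × 4 = 3,298,579,200 bytes.
Track C: 36 minutes = 2,160 s; 64,000 × 2,160 × 2 × 2 = 552,960,000 bytes.
Track D: exactly 50 minutes = 3,000 s; 31,250 × 3,000 × 3 × 4 = 1,125,000,000 bytes.
Track E: 37,800 × 518 × 1 × 2 = 39,160,800 bytes.
Total = 5,110,884,000 bytes = 5110.88 MB.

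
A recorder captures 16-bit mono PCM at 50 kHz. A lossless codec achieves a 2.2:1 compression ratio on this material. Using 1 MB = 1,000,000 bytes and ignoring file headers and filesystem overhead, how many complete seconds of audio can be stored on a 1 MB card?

22 seconds

Uncompressed byte rate = 50,000 × 2 × 1 = 100,000 bytes/s.
After 2.2:1 compression, effective rate ≈ 45454.55 bytes/s.
Capacity = 1 × 1,000,000 = 1,000,000 bytes.
1,000,000 / effective rate ≈ 22 s → 22 seconds.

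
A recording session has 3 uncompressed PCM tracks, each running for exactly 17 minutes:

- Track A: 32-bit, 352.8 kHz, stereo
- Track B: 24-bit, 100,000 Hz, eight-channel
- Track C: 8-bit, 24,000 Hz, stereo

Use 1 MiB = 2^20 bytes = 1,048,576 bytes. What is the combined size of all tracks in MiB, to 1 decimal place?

5126.8 MiB

exactly 17 minutes = 1,020 s.
Track A: 352,800 × 1,020 × 4 × 2 = 2,878,848,000 bytes.
Track B: 100,000 × 1,020 × 3 × 8 = 2,448,000,000 bytes.
Track C: 24,000 × 1,020 × 1 × 2 = 48,960,000 bytes.
Total = 5,375,808,000 bytes = 5126.8 MiB.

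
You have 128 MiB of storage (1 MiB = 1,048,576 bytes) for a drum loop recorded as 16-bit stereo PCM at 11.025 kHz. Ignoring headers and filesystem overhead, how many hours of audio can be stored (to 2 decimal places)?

0.85 hours

Uncompressed byte rate = 11,025 × 2 × 2 = 44,100 bytes/s.
Capacity = 128 × 1,048,576 = 134,217,728 bytes.
134,217,728 / 44,100 ≈ 3043.49 s → 0.85 hours.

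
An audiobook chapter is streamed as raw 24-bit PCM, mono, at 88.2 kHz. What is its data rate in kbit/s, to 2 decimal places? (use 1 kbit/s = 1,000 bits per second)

2116.80 kbit/s

Bit rate = 88,200 × 24 × 1 = 2,116,800 bits/s.
= 2116.80 kbit/s.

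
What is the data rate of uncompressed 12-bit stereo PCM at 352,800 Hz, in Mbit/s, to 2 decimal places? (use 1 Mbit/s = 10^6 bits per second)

Bit rate = 352,800 × 12 × 2 = 8,467,200 bits/s.
= 8.47 Mbit/s.

8.47 Mbit/s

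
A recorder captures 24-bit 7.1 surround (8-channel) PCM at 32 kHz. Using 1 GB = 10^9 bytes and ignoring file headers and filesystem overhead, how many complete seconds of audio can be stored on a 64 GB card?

Uncompressed byte rate = 32,000 × 3 × 8 = 768,000 bytes/s.
Capacity = 64 × 1,000,000,000 = 64,000,000,000 bytes.
64,000,000,000 / 768,000 ≈ 83333.33 s → 83,333 seconds.

83,333 seconds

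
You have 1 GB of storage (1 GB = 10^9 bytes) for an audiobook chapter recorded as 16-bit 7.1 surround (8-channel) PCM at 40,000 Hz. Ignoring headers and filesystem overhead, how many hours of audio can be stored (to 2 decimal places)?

0.43 hours

Uncompressed byte rate = 40,000 × 2 × 8 = 640,000 bytes/s.
Capacity = 1 × 1,000,000,000 = 1,000,000,000 bytes.
1,000,000,000 / 640,000 ≈ 1562.5 s → 0.43 hours.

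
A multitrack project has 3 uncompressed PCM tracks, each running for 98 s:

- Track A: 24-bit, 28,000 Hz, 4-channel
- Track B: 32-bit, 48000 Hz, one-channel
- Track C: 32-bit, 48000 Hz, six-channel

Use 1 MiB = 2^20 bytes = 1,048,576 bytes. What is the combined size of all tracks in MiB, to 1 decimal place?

Track A: 28,000 × 98 × 3 × 4 = 32,928,000 bytes.
Track B: 48,000 × 98 × 4 × 1 = 18,816,000 bytes.
Track C: 48,000 × 98 × 4 × 6 = 112,896,000 bytes.
Total = 164,640,000 bytes = 157.0 MiB.

157.0 MiB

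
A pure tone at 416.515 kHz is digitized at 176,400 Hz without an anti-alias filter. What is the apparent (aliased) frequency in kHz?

63.715 kHz

Nyquist = 176,400/2 = 88,200 Hz; 416,515 Hz exceeds it.
Alias = |416,515 − 2×176,400| = |416,515 − 352,800| = 63,715 Hz = 63.715 kHz.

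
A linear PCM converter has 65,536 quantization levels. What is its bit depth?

16 bits

log2(65,536) = 16.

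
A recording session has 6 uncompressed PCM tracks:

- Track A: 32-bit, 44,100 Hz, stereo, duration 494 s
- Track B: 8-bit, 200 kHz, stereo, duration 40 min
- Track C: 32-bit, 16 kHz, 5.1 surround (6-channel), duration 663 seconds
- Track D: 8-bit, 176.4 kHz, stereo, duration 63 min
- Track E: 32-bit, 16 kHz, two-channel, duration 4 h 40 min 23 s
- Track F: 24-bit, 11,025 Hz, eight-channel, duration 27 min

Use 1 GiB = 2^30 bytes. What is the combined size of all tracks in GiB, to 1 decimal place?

Track A: 44,100 × 494 × 4 × 2 = 174,283,200 bytes.
Track B: 40 min = 2,400 s; 200,000 × 2,400 × 1 × 2 = 960,000,000 bytes.
Track C: 16,000 × 663 × 4 × 6 = 254,592,000 bytes.
Track D: 63 min = 3,780 s; 176,400 × 3,780 × 1 × 2 = 1,333,584,000 bytes.
Track E: 4 h 40 min 23 s = 16,823 s; 16,000 × 16,823 × 4 × 2 = 2,153,344,000 bytes.
Track F: 27 min = 1,620 s; 11,025 × 1,620 × 3 × 8 = 428,652,000 bytes.
Total = 5,304,455,200 bytes = 4.9 GiB.

4.9 GiB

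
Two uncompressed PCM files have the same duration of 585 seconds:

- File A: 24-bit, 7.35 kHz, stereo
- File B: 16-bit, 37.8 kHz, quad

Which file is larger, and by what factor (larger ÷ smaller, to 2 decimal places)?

File B, by a factor of 6.86

File A: 7,350 × 3 × 2 = 44,100 bytes/s.
File B: 37,800 × 2 × 4 = 302,400 bytes/s.
File B is larger; ratio = 176,904,000 / 25,798,500 = 6.86.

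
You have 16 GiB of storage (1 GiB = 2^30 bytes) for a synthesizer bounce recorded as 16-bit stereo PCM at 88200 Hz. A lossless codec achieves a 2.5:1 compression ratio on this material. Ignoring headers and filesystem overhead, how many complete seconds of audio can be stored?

121,739 seconds

Uncompressed byte rate = 88,200 × 2 × 2 = 352,800 bytes/s.
After 2.5:1 compression, effective rate ≈ 141120 bytes/s.
Capacity = 16 × 1,073,741,824 = 17,179,869,184 bytes.
17,179,869,184 / effective rate ≈ 121739.44 s → 121,739 seconds.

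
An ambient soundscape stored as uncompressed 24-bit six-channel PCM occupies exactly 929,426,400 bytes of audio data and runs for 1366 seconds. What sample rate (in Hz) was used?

Bytes = sample_rate × seconds × bytes_per_sample × channels.
sample_rate = 929,426,400 / (1,366 × 3 × 6) = 929,426,400 / 24,588 = 37,800 Hz.

37,800 Hz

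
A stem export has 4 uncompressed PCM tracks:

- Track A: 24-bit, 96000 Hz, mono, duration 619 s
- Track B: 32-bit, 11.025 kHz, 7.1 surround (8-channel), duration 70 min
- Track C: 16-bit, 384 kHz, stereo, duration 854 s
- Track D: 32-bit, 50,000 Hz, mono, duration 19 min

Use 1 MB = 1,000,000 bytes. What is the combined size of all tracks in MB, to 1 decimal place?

Track A: 96,000 × 619 × 3 × 1 = 178,272,000 bytes.
Track B: 70 min = 4,200 s; 11,025 × 4,200 × 4 × 8 = 1,481,760,000 bytes.
Track C: 384,000 × 854 × 2 × 2 = 1,311,744,000 bytes.
Track D: 19 min = 1,140 s; 50,000 × 1,140 × 4 × 1 = 228,000,000 bytes.
Total = 3,199,776,000 bytes = 3199.8 MB.

3199.8 MB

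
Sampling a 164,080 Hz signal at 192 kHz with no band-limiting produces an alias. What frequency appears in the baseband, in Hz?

27,920 Hz

Nyquist = 192,000/2 = 96,000 Hz; 164,080 Hz exceeds it.
Alias = |164,080 − 1×192,000| = |164,080 − 192,000| = 27,920 Hz.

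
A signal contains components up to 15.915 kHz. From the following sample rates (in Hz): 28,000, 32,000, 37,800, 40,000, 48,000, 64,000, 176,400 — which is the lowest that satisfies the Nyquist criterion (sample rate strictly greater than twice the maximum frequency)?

32,000 Hz

Need sample rate > 2 × 15,915 = 31,830 Hz.
Lowest listed rate above 31,830 Hz is 32,000 Hz.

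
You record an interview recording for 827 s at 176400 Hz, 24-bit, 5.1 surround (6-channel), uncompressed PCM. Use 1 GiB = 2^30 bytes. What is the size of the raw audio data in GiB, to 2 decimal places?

2.45 GiB

Bytes = 176,400 samples/s × 827 s × 3 bytes/sample × 6 ch = 2,625,890,400 bytes.
2,625,890,400 / 1,073,741,824 = 2.45 GiB.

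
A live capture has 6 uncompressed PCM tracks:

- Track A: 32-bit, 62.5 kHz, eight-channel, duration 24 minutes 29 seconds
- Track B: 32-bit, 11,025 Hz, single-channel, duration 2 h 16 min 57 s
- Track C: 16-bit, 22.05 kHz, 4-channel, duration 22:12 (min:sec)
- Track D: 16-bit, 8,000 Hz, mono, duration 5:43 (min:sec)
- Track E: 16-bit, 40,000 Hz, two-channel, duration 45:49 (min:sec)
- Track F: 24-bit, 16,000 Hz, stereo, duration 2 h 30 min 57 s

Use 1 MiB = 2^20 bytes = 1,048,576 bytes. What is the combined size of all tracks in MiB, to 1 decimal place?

4625.4 MiB

Track A: 24 minutes 29 seconds = 1,469 s; 62,500 × 1,469 × 4 × 8 = 2,938,000,000 bytes.
Track B: 2 h 16 min 57 s = 8,217 s; 11,025 × 8,217 × 4 × 1 = 362,369,700 bytes.
Track C: 22:12 (min:sec) = 1,332 s; 22,050 × 1,332 × 2 × 4 = 234,964,800 bytes.
Track D: 5:43 (min:sec) = 343 s; 8,000 × 343 × 2 × 1 = 5,488,000 bytes.
Track E: 45:49 (min:sec) = 2,749 s; 40,000 × 2,749 × 2 × 2 = 439,840,000 bytes.
Track F: 2 h 30 min 57 s = 9,057 s; 16,000 × 9,057 × 3 × 2 = 869,472,000 bytes.
Total = 4,850,134,500 bytes = 4625.4 MiB.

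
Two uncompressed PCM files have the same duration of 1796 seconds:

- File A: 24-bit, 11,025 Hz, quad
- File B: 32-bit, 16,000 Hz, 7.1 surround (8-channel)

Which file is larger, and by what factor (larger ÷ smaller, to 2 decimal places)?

File A: 11,025 × 3 × 4 = 132,300 bytes/s.
File B: 16,000 × 4 × 8 = 512,000 bytes/s.
File B is larger; ratio = 919,552,000 / 237,610,800 = 3.87.

File B, by a factor of 3.87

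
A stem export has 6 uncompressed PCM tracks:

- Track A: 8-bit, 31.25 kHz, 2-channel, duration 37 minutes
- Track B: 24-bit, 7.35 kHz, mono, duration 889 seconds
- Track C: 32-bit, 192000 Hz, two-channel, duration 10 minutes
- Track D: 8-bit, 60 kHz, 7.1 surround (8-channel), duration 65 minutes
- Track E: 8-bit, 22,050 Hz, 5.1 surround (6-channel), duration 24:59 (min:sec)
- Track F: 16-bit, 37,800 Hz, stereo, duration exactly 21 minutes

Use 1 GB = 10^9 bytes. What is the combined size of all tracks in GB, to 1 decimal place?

Track A: 37 minutes = 2,220 s; 31,250 × 2,220 × 1 × 2 = 138,750,000 bytes.
Track B: 7,350 × 889 × 3 × 1 = 19,602,450 bytes.
Track C: 10 minutes = 600 s; 192,000 × 600 × 4 × 2 = 921,600,000 bytes.
Track D: 65 minutes = 3,900 s; 60,000 × 3,900 × 1 × 8 = 1,872,000,000 bytes.
Track E: 24:59 (min:sec) = 1,499 s; 22,050 × 1,499 × 1 × 6 = 198,317,700 bytes.
Track F: exactly 21 minutes = 1,260 s; 37,800 × 1,260 × 2 × 2 = 190,512,000 bytes.
Total = 3,340,782,150 bytes = 3.3 GB.

3.3 GB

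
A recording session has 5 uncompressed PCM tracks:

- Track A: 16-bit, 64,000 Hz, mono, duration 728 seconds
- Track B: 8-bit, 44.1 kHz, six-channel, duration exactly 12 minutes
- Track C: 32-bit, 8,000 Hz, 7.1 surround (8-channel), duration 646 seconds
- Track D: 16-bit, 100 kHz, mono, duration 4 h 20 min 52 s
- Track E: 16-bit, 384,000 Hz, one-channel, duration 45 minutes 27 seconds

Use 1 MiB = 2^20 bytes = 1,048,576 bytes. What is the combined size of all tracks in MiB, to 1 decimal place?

Track A: 64,000 × 728 × 2 × 1 = 93,184,000 bytes.
Track B: exactly 12 minutes = 720 s; 44,100 × 720 × 1 × 6 = 190,512,000 bytes.
Track C: 8,000 × 646 × 4 × 8 = 165,376,000 bytes.
Track D: 4 h 20 min 52 s = 15,652 s; 100,000 × 15,652 × 2 × 1 = 3,130,400,000 bytes.
Track E: 45 minutes 27 seconds = 2,727 s; 384,000 × 2,727 × 2 × 1 = 2,094,336,000 bytes.
Total = 5,673,808,000 bytes = 5411.0 MiB.

5411.0 MiB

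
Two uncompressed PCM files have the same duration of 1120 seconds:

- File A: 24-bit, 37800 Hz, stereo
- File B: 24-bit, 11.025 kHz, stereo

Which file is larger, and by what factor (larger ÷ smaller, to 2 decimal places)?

File A, by a factor of 3.43

File A: 37,800 × 3 × 2 = 226,800 bytes/s.
File B: 11,025 × 3 × 2 = 66,150 bytes/s.
File A is larger; ratio = 254,016,000 / 74,088,000 = 3.43.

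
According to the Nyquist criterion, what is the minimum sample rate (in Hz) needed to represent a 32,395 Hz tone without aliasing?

64,790 Hz

Minimum sample rate = 2 × 32,395 Hz = 64,790 Hz.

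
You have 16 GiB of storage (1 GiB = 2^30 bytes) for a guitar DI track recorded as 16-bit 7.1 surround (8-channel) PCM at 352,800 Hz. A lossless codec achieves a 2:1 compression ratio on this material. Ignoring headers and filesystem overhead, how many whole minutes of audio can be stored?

Uncompressed byte rate = 352,800 × 2 × 8 = 5,644,800 bytes/s.
After 2:1 compression, effective rate ≈ 2822400 bytes/s.
Capacity = 16 × 1,073,741,824 = 17,179,869,184 bytes.
17,179,869,184 / effective rate ≈ 6086.97 s → 101 minutes.

101 minutes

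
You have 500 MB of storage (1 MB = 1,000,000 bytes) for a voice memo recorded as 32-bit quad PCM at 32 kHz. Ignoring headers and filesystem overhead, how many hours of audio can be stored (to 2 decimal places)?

0.27 hours

Uncompressed byte rate = 32,000 × 4 × 4 = 512,000 bytes/s.
Capacity = 500 × 1,000,000 = 500,000,000 bytes.
500,000,000 / 512,000 ≈ 976.56 s → 0.27 hours.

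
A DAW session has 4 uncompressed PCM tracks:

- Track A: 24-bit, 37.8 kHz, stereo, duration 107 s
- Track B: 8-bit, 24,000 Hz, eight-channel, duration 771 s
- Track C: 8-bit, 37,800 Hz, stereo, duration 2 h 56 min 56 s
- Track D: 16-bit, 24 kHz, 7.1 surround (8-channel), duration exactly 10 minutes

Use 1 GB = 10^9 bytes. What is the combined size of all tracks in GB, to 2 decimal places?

Track A: 37,800 × 107 × 3 × 2 = 24,267,600 bytes.
Track B: 24,000 × 771 × 1 × 8 = 148,032,000 bytes.
Track C: 2 h 56 min 56 s = 10,616 s; 37,800 × 10,616 × 1 × 2 = 802,569,600 bytes.
Track D: exactly 10 minutes = 600 s; 24,000 × 600 × 2 × 8 = 230,400,000 bytes.
Total = 1,205,269,200 bytes = 1.21 GB.

1.21 GB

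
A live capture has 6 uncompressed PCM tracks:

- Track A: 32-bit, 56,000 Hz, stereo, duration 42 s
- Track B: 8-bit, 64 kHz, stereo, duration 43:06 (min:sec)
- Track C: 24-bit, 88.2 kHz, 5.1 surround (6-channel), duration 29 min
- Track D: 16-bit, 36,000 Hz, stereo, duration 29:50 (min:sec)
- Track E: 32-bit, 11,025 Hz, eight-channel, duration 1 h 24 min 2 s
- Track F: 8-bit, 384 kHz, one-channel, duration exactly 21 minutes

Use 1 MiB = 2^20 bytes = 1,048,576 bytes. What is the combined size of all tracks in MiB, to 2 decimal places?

5371.73 MiB

Track A: 56,000 × 42 × 4 × 2 = 18,816,000 bytes.
Track B: 43:06 (min:sec) = 2,586 s; 64,000 × 2,586 × 1 × 2 = 331,008,000 bytes.
Track C: 29 min = 1,740 s; 88,200 × 1,740 × 3 × 6 = 2,762,424,000 bytes.
Track D: 29:50 (min:sec) = 1,790 s; 36,000 × 1,790 × 2 × 2 = 257,760,000 bytes.
Track E: 1 h 24 min 2 s = 5,042 s; 11,025 × 5,042 × 4 × 8 = 1,778,817,600 bytes.
Track F: exactly 21 minutes = 1,260 s; 384,000 × 1,260 × 1 × 1 = 483,840,000 bytes.
Total = 5,632,665,600 bytes = 5371.73 MiB.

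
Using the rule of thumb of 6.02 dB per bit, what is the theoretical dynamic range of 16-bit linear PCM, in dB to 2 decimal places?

96.32 dB

16 × 6.02 = 96.32 dB.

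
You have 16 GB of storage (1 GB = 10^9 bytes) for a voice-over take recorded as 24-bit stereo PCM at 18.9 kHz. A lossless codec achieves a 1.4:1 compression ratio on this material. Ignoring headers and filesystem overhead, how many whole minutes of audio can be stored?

Uncompressed byte rate = 18,900 × 3 × 2 = 113,400 bytes/s.
After 1.4:1 compression, effective rate ≈ 81000 bytes/s.
Capacity = 16 × 1,000,000,000 = 16,000,000,000 bytes.
16,000,000,000 / effective rate ≈ 197530.86 s → 3,292 minutes.

3,292 minutes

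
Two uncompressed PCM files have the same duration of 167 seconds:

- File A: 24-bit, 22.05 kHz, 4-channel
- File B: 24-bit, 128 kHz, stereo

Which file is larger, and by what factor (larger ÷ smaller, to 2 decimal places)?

File B, by a factor of 2.90

File A: 22,050 × 3 × 4 = 264,600 bytes/s.
File B: 128,000 × 3 × 2 = 768,000 bytes/s.
File B is larger; ratio = 128,256,000 / 44,188,200 = 2.90.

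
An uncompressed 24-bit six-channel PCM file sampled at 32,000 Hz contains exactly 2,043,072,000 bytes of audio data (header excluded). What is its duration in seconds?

3,547 seconds

Byte rate = 32,000 × 3 × 6 = 576,000 bytes/s.
Duration = 2,043,072,000 / 576,000 = 3,547 s.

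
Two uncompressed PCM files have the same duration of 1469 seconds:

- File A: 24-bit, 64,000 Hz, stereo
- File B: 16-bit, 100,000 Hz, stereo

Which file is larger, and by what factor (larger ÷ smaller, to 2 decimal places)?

File A: 64,000 × 3 × 2 = 384,000 bytes/s.
File B: 100,000 × 2 × 2 = 400,000 bytes/s.
File B is larger; ratio = 587,600,000 / 564,096,000 = 1.04.

File B, by a factor of 1.04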